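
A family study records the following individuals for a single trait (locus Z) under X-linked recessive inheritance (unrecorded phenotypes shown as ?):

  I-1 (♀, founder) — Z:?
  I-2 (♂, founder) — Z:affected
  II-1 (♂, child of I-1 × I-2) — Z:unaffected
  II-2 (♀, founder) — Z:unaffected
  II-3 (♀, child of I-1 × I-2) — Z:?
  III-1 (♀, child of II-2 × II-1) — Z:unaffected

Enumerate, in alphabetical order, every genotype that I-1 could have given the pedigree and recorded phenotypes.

Z/I-1 ? ·: X^ZX^Z|X^ZX^z
Z/I-2 aff ·: X^zY
Z/II-1 un I-1×I-2: X^ZY
Z/II-2 un ·: X^ZX^Z|X^ZX^z
Z/II-3 ? I-1×I-2: X^ZX^z|X^zX^z
Z/III-1 un II-2×II-1: X^ZX^Z|X^ZX^z
⇒ Z over [I-1,I-2,II-1,II-2,II-3,III-1]: 9 consistent

I-1 ∈ {X^ZX^Z, X^ZX^z}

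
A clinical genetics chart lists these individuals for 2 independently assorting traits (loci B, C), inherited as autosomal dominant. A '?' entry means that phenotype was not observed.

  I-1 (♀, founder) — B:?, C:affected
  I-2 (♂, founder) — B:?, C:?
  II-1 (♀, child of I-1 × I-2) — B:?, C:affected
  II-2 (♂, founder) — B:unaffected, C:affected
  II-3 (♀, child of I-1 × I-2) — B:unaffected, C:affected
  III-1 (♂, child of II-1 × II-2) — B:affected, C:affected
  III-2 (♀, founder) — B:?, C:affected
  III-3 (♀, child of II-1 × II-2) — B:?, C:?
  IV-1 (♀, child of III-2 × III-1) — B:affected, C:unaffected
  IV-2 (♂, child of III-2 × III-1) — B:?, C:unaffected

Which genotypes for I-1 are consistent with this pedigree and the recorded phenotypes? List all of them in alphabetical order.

I-1 ∈ {Bb CC, Bb Cc, bb CC, bb Cc}

B/I-1 ? ·: bb|Bb
B/I-2 ? ·: bb|Bb
B/II-1 ? I-1×I-2: Bb|BB
B/II-2 un ·: bb
B/II-3 un I-1×I-2: bb
B/III-1 aff II-1×II-2: Bb
B/III-2 ? ·: bb|Bb|BB
B/III-3 ? II-1×II-2: bb|Bb
B/IV-1 aff III-2×III-1: Bb|BB
B/IV-2 ? III-2×III-1: bb|Bb|BB
⇒ B over [I-1,I-2,II-1,II-2,II-3,III-1,III-2,III-3,IV-1,IV-2]: 84 consistent
C/I-1 aff ·: Cc|CC
C/I-2 ? ·: cc|Cc|CC
C/II-1 aff I-1×I-2: Cc|CC
C/II-2 aff ·: Cc|CC
C/II-3 aff I-1×I-2: Cc|CC
C/III-1 aff II-1×II-2: Cc
C/III-2 aff ·: Cc
C/III-3 ? II-1×II-2: cc|Cc|CC
C/IV-1 un III-2×III-1: cc
C/IV-2 un III-2×III-1: cc
⇒ C over [I-1,I-2,II-1,II-2,II-3,III-1,III-2,III-3,IV-1,IV-2]: 54 consistent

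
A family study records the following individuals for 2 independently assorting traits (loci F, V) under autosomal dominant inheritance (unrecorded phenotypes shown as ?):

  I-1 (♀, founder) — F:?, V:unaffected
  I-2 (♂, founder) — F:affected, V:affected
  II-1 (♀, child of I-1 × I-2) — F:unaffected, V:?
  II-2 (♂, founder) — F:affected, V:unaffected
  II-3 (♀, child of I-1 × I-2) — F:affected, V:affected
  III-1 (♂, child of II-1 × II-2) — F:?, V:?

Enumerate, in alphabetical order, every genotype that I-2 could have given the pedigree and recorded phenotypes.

I-2 ∈ {Ff VV, Ff Vv}

F/I-1 ? ·: ff|Ff
F/I-2 aff ·: Ff
F/II-1 un I-1×I-2: ff
F/II-2 aff ·: Ff|FF
F/II-3 aff I-1×I-2: Ff|FF
F/III-1 ? II-1×II-2: ff|Ff
⇒ F over [I-1,I-2,II-1,II-2,II-3,III-1]: 9 consistent
V/I-1 un ·: vv
V/I-2 aff ·: Vv|VV
V/II-1 ? I-1×I-2: vv|Vv
V/II-2 un ·: vv
V/II-3 aff I-1×I-2: Vv
V/III-1 ? II-1×II-2: vv|Vv
⇒ V over [I-1,I-2,II-1,II-2,II-3,III-1]: 5 consistent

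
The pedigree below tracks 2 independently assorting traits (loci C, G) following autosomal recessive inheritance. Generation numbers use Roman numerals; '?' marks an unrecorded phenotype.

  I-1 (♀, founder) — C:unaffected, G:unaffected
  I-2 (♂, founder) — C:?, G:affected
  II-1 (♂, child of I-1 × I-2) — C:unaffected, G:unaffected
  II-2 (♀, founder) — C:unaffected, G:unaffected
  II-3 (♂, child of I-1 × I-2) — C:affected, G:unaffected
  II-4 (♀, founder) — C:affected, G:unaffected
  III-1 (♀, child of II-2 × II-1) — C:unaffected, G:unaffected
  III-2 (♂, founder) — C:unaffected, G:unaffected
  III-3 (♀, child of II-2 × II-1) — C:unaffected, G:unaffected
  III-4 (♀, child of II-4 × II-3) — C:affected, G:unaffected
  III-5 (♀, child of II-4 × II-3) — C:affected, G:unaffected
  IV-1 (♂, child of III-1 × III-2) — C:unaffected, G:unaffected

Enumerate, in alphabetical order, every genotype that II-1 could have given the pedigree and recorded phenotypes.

II-1 ∈ {CC Gg, Cc Gg}

C/I-1 un ·: Cc
C/I-2 ? ·: Cc|cc
C/II-1 un I-1×I-2: CC|Cc
C/II-2 un ·: CC|Cc
C/II-3 aff I-1×I-2: cc
C/II-4 aff ·: cc
C/III-1 un II-2×II-1: CC|Cc
C/III-2 un ·: CC|Cc
C/III-3 un II-2×II-1: CC|Cc
C/III-4 aff II-4×II-3: cc
C/III-5 aff II-4×II-3: cc
C/IV-1 un III-1×III-2: CC|Cc
⇒ C over [I-1,I-2,II-1,II-2,II-3,II-4,III-1,III-2,III-3,III-4,III-5,IV-1]: 73 consistent
G/I-1 un ·: GG|Gg
G/I-2 aff ·: gg
G/II-1 un I-1×I-2: Gg
G/II-2 un ·: GG|Gg
G/II-3 un I-1×I-2: Gg
G/II-4 un ·: GG|Gg
G/III-1 un II-2×II-1: GG|Gg
G/III-2 un ·: GG|Gg
G/III-3 un II-2×II-1: GG|Gg
G/III-4 un II-4×II-3: GG|Gg
G/III-5 un II-4×II-3: GG|Gg
G/IV-1 un III-1×III-2: GG|Gg
⇒ G over [I-1,I-2,II-1,II-2,II-3,II-4,III-1,III-2,III-3,III-4,III-5,IV-1]: 448 consistent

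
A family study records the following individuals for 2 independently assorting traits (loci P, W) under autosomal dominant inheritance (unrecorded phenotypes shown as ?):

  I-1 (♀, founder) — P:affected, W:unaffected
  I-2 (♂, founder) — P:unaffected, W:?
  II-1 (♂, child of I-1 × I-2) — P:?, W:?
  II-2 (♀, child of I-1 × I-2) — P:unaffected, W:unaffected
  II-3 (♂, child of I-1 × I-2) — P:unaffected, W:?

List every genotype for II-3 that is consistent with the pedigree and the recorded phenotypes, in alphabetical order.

II-3 ∈ {pp Ww, pp ww}

P/I-1 aff ·: Pp
P/I-2 un ·: pp
P/II-1 ? I-1×I-2: pp|Pp
P/II-2 un I-1×I-2: pp
P/II-3 un I-1×I-2: pp
⇒ P over [I-1,I-2,II-1,II-2,II-3]: 2 consistent
W/I-1 un ·: ww
W/I-2 ? ·: ww|Ww
W/II-1 ? I-1×I-2: ww|Ww
W/II-2 un I-1×I-2: ww
W/II-3 ? I-1×I-2: ww|Ww
⇒ W over [I-1,I-2,II-1,II-2,II-3]: 5 consistent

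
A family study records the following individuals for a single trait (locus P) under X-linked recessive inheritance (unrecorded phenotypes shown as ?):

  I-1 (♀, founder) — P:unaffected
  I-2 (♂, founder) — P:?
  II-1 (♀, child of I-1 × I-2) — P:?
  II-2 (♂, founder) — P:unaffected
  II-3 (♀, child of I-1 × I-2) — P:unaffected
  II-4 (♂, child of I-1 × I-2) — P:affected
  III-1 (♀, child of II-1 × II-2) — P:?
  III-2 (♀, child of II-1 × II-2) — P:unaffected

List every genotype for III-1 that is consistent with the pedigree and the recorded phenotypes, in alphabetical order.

III-1 ∈ {X^PX^P, X^PX^p}

P/I-1 un ·: X^PX^p
P/I-2 ? ·: X^PY|X^pY
P/II-1 ? I-1×I-2: X^PX^P|X^PX^p|X^pX^p
P/II-2 un ·: X^PY
P/II-3 un I-1×I-2: X^PX^P|X^PX^p
P/II-4 aff I-1×I-2: X^pY
P/III-1 ? II-1×II-2: X^PX^P|X^PX^p
P/III-2 un II-1×II-2: X^PX^P|X^PX^p
⇒ P over [I-1,I-2,II-1,II-2,II-3,II-4,III-1,III-2]: 15 consistent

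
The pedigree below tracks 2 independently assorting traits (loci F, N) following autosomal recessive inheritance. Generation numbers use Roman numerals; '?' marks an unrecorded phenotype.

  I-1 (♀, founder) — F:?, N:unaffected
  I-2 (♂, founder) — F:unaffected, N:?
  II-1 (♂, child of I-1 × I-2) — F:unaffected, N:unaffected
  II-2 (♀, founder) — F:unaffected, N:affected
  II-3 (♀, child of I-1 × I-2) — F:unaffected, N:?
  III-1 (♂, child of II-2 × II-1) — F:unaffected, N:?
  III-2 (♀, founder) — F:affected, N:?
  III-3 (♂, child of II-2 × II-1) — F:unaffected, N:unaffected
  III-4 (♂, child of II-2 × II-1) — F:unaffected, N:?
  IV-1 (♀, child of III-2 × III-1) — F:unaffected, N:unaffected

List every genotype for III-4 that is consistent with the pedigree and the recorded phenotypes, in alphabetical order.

III-4 ∈ {FF Nn, FF nn, Ff Nn, Ff nn}

F/I-1 ? ·: FF|Ff|ff
F/I-2 un ·: FF|Ff
F/II-1 un I-1×I-2: FF|Ff
F/II-2 un ·: FF|Ff
F/II-3 un I-1×I-2: FF|Ff
F/III-1 un II-2×II-1: FF|Ff
F/III-2 aff ·: ff
F/III-3 un II-2×II-1: FF|Ff
F/III-4 un II-2×II-1: FF|Ff
F/IV-1 un III-2×III-1: Ff
⇒ F over [I-1,I-2,II-1,II-2,II-3,III-1,III-2,III-3,III-4,IV-1]: 191 consistent
N/I-1 un ·: NN|Nn
N/I-2 ? ·: NN|Nn|nn
N/II-1 un I-1×I-2: NN|Nn
N/II-2 aff ·: nn
N/II-3 ? I-1×I-2: NN|Nn|nn
N/III-1 ? II-2×II-1: Nn|nn
N/III-2 ? ·: NN|Nn|nn
N/III-3 un II-2×II-1: Nn
N/III-4 ? II-2×II-1: Nn|nn
N/IV-1 un III-2×III-1: NN|Nn
⇒ N over [I-1,I-2,II-1,II-2,II-3,III-1,III-2,III-3,III-4,IV-1]: 180 consistent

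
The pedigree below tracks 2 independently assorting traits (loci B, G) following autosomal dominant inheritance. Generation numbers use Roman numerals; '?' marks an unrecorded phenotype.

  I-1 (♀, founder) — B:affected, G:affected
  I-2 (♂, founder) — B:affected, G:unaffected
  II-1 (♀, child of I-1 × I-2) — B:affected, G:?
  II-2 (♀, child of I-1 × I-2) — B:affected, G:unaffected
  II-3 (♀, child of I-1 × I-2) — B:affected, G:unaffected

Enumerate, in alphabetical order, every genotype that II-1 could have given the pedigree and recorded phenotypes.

II-1 ∈ {BB Gg, BB gg, Bb Gg, Bb gg}

B/I-1 aff ·: Bb|BB
B/I-2 aff ·: Bb|BB
B/II-1 aff I-1×I-2: Bb|BB
B/II-2 aff I-1×I-2: Bb|BB
B/II-3 aff I-1×I-2: Bb|BB
⇒ B over [I-1,I-2,II-1,II-2,II-3]: 25 consistent
G/I-1 aff ·: Gg
G/I-2 un ·: gg
G/II-1 ? I-1×I-2: gg|Gg
G/II-2 un I-1×I-2: gg
G/II-3 un I-1×I-2: gg
⇒ G over [I-1,I-2,II-1,II-2,II-3]: 2 consistent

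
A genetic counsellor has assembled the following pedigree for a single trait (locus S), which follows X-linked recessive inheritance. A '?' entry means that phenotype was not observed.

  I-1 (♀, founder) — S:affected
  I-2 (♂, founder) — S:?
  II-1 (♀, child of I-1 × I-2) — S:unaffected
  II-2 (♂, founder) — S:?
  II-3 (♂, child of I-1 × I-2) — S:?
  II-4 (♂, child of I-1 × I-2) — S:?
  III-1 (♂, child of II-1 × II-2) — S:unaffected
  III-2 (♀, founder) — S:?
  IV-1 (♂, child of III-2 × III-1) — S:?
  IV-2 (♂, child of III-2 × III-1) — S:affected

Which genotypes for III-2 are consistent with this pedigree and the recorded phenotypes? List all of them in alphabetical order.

III-2 ∈ {X^SX^s, X^sX^s}

S/I-1 aff ·: X^sX^s
S/I-2 ? ·: X^SY
S/II-1 un I-1×I-2: X^SX^s
S/II-2 ? ·: X^SY|X^sY
S/II-3 ? I-1×I-2: X^sY
S/II-4 ? I-1×I-2: X^sY
S/III-1 un II-1×II-2: X^SY
S/III-2 ? ·: X^SX^s|X^sX^s
S/IV-1 ? III-2×III-1: X^SY|X^sY
S/IV-2 aff III-2×III-1: X^sY
⇒ S over [I-1,I-2,II-1,II-2,II-3,II-4,III-1,III-2,IV-1,IV-2]: 6 consistent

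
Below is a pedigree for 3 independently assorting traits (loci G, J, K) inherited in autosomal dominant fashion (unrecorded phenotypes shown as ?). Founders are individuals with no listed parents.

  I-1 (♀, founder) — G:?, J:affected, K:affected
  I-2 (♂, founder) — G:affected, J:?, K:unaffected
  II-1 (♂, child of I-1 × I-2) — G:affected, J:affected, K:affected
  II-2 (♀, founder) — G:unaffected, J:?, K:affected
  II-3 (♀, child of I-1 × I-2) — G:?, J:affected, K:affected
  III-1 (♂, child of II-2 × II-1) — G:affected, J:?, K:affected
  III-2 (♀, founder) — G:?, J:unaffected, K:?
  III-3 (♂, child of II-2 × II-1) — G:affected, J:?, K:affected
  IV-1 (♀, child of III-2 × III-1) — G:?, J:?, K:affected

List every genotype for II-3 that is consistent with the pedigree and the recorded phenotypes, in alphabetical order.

II-3 ∈ {GG JJ Kk, GG Jj Kk, Gg JJ Kk, Gg Jj Kk, gg JJ Kk, gg Jj Kk}

G/I-1 ? ·: gg|Gg|GG
G/I-2 aff ·: Gg|GG
G/II-1 aff I-1×I-2: Gg|GG
G/II-2 un ·: gg
G/II-3 ? I-1×I-2: gg|Gg|GG
G/III-1 aff II-2×II-1: Gg
G/III-2 ? ·: gg|Gg|GG
G/III-3 aff II-2×II-1: Gg
G/IV-1 ? III-2×III-1: gg|Gg|GG
⇒ G over [I-1,I-2,II-1,II-2,II-3,III-1,III-2,III-3,IV-1]: 126 consistent
J/I-1 aff ·: Jj|JJ
J/I-2 ? ·: jj|Jj|JJ
J/II-1 aff I-1×I-2: Jj|JJ
J/II-2 ? ·: jj|Jj|JJ
J/II-3 aff I-1×I-2: Jj|JJ
J/III-1 ? II-2×II-1: jj|Jj|JJ
J/III-2 un ·: jj
J/III-3 ? II-2×II-1: jj|Jj|JJ
J/IV-1 ? III-2×III-1: jj|Jj
⇒ J over [I-1,I-2,II-1,II-2,II-3,III-1,III-2,III-3,IV-1]: 255 consistent
K/I-1 aff ·: Kk|KK
K/I-2 un ·: kk
K/II-1 aff I-1×I-2: Kk
K/II-2 aff ·: Kk|KK
K/II-3 aff I-1×I-2: Kk
K/III-1 aff II-2×II-1: Kk|KK
K/III-2 ? ·: kk|Kk|KK
K/III-3 aff II-2×II-1: Kk|KK
K/IV-1 aff III-2×III-1: Kk|KK
⇒ K over [I-1,I-2,II-1,II-2,II-3,III-1,III-2,III-3,IV-1]: 72 consistent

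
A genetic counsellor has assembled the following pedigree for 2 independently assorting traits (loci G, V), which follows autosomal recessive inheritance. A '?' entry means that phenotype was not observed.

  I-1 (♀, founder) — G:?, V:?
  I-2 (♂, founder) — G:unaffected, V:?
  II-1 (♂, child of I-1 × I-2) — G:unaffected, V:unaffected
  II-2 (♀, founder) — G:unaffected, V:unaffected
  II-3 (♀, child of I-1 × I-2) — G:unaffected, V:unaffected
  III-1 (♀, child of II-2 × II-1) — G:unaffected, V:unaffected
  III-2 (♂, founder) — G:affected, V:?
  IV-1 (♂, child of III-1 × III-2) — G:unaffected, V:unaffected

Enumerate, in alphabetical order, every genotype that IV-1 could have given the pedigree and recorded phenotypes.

IV-1 ∈ {Gg VV, Gg Vv}

G/I-1 ? ·: GG|Gg|gg
G/I-2 un ·: GG|Gg
G/II-1 un I-1×I-2: GG|Gg
G/II-2 un ·: GG|Gg
G/II-3 un I-1×I-2: GG|Gg
G/III-1 un II-2×II-1: GG|Gg
G/III-2 aff ·: gg
G/IV-1 un III-1×III-2: Gg
⇒ G over [I-1,I-2,II-1,II-2,II-3,III-1,III-2,IV-1]: 53 consistent
V/I-1 ? ·: VV|Vv|vv
V/I-2 ? ·: VV|Vv|vv
V/II-1 un I-1×I-2: VV|Vv
V/II-2 un ·: VV|Vv
V/II-3 un I-1×I-2: VV|Vv
V/III-1 un II-2×II-1: VV|Vv
V/III-2 ? ·: VV|Vv|vv
V/IV-1 un III-1×III-2: VV|Vv
⇒ V over [I-1,I-2,II-1,II-2,II-3,III-1,III-2,IV-1]: 271 consistent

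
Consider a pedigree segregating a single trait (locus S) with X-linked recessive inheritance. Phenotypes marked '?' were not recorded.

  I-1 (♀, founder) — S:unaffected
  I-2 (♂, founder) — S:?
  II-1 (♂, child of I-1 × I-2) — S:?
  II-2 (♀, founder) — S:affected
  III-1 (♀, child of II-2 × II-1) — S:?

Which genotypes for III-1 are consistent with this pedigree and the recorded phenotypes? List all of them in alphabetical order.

S/I-1 un ·: X^SX^S|X^SX^s
S/I-2 ? ·: X^SY|X^sY
S/II-1 ? I-1×I-2: X^SY|X^sY
S/II-2 aff ·: X^sX^s
S/III-1 ? II-2×II-1: X^SX^s|X^sX^s
⇒ S over [I-1,I-2,II-1,II-2,III-1]: 6 consistent

III-1 ∈ {X^SX^s, X^sX^s}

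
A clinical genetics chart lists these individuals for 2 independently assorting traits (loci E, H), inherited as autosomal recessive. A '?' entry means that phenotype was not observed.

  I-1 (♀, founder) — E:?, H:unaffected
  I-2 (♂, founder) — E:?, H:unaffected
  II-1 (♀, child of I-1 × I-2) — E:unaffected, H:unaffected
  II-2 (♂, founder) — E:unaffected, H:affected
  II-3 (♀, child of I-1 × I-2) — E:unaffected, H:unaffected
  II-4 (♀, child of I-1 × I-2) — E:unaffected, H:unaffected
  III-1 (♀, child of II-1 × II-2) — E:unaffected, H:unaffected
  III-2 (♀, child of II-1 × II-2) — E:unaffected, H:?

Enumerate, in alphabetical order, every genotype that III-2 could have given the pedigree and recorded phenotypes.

E/I-1 ? ·: EE|Ee|ee
E/I-2 ? ·: EE|Ee|ee
E/II-1 un I-1×I-2: EE|Ee
E/II-2 un ·: EE|Ee
E/II-3 un I-1×I-2: EE|Ee
E/II-4 un I-1×I-2: EE|Ee
E/III-1 un II-1×II-2: EE|Ee
E/III-2 un II-1×II-2: EE|Ee
⇒ E over [I-1,I-2,II-1,II-2,II-3,II-4,III-1,III-2]: 193 consistent
H/I-1 un ·: HH|Hh
H/I-2 un ·: HH|Hh
H/II-1 un I-1×I-2: HH|Hh
H/II-2 aff ·: hh
H/II-3 un I-1×I-2: HH|Hh
H/II-4 un I-1×I-2: HH|Hh
H/III-1 un II-1×II-2: Hh
H/III-2 ? II-1×II-2: Hh|hh
⇒ H over [I-1,I-2,II-1,II-2,II-3,II-4,III-1,III-2]: 37 consistent

III-2 ∈ {EE Hh, EE hh, Ee Hh, Ee hh}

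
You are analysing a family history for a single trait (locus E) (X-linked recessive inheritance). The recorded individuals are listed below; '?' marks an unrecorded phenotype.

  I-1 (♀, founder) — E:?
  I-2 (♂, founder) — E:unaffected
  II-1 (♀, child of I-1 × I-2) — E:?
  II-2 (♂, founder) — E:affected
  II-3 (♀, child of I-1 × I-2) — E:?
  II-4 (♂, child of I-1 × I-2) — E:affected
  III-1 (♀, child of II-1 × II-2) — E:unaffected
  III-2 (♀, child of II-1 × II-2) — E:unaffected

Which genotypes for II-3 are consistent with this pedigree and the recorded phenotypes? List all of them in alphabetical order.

E/I-1 ? ·: X^EX^e|X^eX^e
E/I-2 un ·: X^EY
E/II-1 ? I-1×I-2: X^EX^E|X^EX^e
E/II-2 aff ·: X^eY
E/II-3 ? I-1×I-2: X^EX^E|X^EX^e
E/II-4 aff I-1×I-2: X^eY
E/III-1 un II-1×II-2: X^EX^e
E/III-2 un II-1×II-2: X^EX^e
⇒ E over [I-1,I-2,II-1,II-2,II-3,II-4,III-1,III-2]: 5 consistent

II-3 ∈ {X^EX^E, X^EX^e}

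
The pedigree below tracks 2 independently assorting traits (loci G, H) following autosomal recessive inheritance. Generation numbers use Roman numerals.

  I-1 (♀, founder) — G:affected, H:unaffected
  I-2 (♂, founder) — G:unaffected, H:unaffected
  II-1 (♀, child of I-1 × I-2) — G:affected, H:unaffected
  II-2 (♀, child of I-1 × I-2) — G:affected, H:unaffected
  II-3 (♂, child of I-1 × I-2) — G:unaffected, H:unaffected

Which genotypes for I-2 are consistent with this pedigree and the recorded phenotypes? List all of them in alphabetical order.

G/I-1 aff ·: gg
G/I-2 un ·: Gg
G/II-1 aff I-1×I-2: gg
G/II-2 aff I-1×I-2: gg
G/II-3 un I-1×I-2: Gg
⇒ G over [I-1,I-2,II-1,II-2,II-3]: 1 consistent
H/I-1 un ·: HH|Hh
H/I-2 un ·: HH|Hh
H/II-1 un I-1×I-2: HH|Hh
H/II-2 un I-1×I-2: HH|Hh
H/II-3 un I-1×I-2: HH|Hh
⇒ H over [I-1,I-2,II-1,II-2,II-3]: 25 consistent

I-2 ∈ {Gg HH, Gg Hh}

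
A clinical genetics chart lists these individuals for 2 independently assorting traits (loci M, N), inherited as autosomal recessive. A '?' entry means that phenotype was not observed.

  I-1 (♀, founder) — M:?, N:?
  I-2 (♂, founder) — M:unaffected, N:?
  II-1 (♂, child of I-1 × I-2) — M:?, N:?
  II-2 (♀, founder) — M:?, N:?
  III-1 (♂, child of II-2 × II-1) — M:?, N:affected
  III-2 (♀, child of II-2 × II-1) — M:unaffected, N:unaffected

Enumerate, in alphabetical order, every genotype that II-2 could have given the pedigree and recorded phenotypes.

M/I-1 ? ·: MM|Mm|mm
M/I-2 un ·: MM|Mm
M/II-1 ? I-1×I-2: MM|Mm|mm
M/II-2 ? ·: MM|Mm|mm
M/III-1 ? II-2×II-1: MM|Mm|mm
M/III-2 un II-2×II-1: MM|Mm
⇒ M over [I-1,I-2,II-1,II-2,III-1,III-2]: 90 consistent
N/I-1 ? ·: NN|Nn|nn
N/I-2 ? ·: NN|Nn|nn
N/II-1 ? I-1×I-2: Nn|nn
N/II-2 ? ·: Nn|nn
N/III-1 aff II-2×II-1: nn
N/III-2 un II-2×II-1: NN|Nn
⇒ N over [I-1,I-2,II-1,II-2,III-1,III-2]: 25 consistent

II-2 ∈ {MM Nn, MM nn, Mm Nn, Mm nn, mm Nn, mm nn}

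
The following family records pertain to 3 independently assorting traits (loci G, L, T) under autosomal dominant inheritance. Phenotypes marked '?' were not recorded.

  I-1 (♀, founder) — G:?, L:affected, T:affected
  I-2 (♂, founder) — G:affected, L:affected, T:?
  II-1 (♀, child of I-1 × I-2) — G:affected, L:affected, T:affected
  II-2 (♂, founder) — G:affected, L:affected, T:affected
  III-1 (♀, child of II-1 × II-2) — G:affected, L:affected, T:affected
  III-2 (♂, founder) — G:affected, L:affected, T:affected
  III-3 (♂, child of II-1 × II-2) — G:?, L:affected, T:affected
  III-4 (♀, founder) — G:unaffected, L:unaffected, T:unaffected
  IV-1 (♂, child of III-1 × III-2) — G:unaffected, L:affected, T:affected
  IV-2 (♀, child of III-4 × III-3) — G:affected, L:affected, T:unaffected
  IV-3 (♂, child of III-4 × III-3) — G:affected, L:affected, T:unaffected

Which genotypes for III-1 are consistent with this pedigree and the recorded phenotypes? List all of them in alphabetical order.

G/I-1 ? ·: gg|Gg|GG
G/I-2 aff ·: Gg|GG
G/II-1 aff I-1×I-2: Gg|GG
G/II-2 aff ·: Gg|GG
G/III-1 aff II-1×II-2: Gg
G/III-2 aff ·: Gg
G/III-3 ? II-1×II-2: Gg|GG
G/III-4 un ·: gg
G/IV-1 un III-1×III-2: gg
G/IV-2 aff III-4×III-3: Gg
G/IV-3 aff III-4×III-3: Gg
⇒ G over [I-1,I-2,II-1,II-2,III-1,III-2,III-3,III-4,IV-1,IV-2,IV-3]: 28 consistent
L/I-1 aff ·: Ll|LL
L/I-2 aff ·: Ll|LL
L/II-1 aff I-1×I-2: Ll|LL
L/II-2 aff ·: Ll|LL
L/III-1 aff II-1×II-2: Ll|LL
L/III-2 aff ·: Ll|LL
L/III-3 aff II-1×II-2: Ll|LL
L/III-4 un ·: ll
L/IV-1 aff III-1×III-2: Ll|LL
L/IV-2 aff III-4×III-3: Ll
L/IV-3 aff III-4×III-3: Ll
⇒ L over [I-1,I-2,II-1,II-2,III-1,III-2,III-3,III-4,IV-1,IV-2,IV-3]: 152 consistent
T/I-1 aff ·: Tt|TT
T/I-2 ? ·: tt|Tt|TT
T/II-1 aff I-1×I-2: Tt|TT
T/II-2 aff ·: Tt|TT
T/III-1 aff II-1×II-2: Tt|TT
T/III-2 aff ·: Tt|TT
T/III-3 aff II-1×II-2: Tt
T/III-4 un ·: tt
T/IV-1 aff III-1×III-2: Tt|TT
T/IV-2 un III-4×III-3: tt
T/IV-3 un III-4×III-3: tt
⇒ T over [I-1,I-2,II-1,II-2,III-1,III-2,III-3,III-4,IV-1,IV-2,IV-3]: 98 consistent

III-1 ∈ {Gg LL TT, Gg LL Tt, Gg Ll TT, Gg Ll Tt}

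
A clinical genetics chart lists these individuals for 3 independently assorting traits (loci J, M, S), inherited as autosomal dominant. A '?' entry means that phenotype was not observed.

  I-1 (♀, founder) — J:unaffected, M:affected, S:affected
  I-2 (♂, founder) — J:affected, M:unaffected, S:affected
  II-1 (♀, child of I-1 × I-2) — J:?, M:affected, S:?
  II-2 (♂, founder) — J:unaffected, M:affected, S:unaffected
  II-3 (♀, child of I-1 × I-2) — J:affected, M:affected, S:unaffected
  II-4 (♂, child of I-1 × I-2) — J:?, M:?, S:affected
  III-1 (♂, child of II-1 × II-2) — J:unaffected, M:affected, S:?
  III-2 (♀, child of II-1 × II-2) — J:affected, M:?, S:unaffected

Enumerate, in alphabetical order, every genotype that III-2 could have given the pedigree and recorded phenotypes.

III-2 ∈ {Jj MM ss, Jj Mm ss, Jj mm ss}

J/I-1 un ·: jj
J/I-2 aff ·: Jj|JJ
J/II-1 ? I-1×I-2: Jj
J/II-2 un ·: jj
J/II-3 aff I-1×I-2: Jj
J/II-4 ? I-1×I-2: jj|Jj
J/III-1 un II-1×II-2: jj
J/III-2 aff II-1×II-2: Jj
⇒ J over [I-1,I-2,II-1,II-2,II-3,II-4,III-1,III-2]: 3 consistent
M/I-1 aff ·: Mm|MM
M/I-2 un ·: mm
M/II-1 aff I-1×I-2: Mm
M/II-2 aff ·: Mm|MM
M/II-3 aff I-1×I-2: Mm
M/II-4 ? I-1×I-2: mm|Mm
M/III-1 aff II-1×II-2: Mm|MM
M/III-2 ? II-1×II-2: mm|Mm|MM
⇒ M over [I-1,I-2,II-1,II-2,II-3,II-4,III-1,III-2]: 30 consistent
S/I-1 aff ·: Ss
S/I-2 aff ·: Ss
S/II-1 ? I-1×I-2: ss|Ss
S/II-2 un ·: ss
S/II-3 un I-1×I-2: ss
S/II-4 aff I-1×I-2: Ss|SS
S/III-1 ? II-1×II-2: ss|Ss
S/III-2 un II-1×II-2: ss
⇒ S over [I-1,I-2,II-1,II-2,II-3,II-4,III-1,III-2]: 6 consistent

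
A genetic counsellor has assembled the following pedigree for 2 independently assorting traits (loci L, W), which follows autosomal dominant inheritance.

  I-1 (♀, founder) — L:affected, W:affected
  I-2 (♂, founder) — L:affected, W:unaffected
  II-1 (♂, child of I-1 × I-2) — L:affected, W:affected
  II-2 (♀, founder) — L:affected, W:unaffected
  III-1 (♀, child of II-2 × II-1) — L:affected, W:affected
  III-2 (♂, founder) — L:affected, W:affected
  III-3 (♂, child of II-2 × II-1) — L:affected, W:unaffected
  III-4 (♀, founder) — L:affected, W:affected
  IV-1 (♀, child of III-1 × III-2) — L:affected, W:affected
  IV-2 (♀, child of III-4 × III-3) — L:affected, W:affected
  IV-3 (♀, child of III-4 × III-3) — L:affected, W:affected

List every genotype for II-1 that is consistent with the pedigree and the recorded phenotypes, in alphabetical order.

II-1 ∈ {LL Ww, Ll Ww}

L/I-1 aff ·: Ll|LL
L/I-2 aff ·: Ll|LL
L/II-1 aff I-1×I-2: Ll|LL
L/II-2 aff ·: Ll|LL
L/III-1 aff II-2×II-1: Ll|LL
L/III-2 aff ·: Ll|LL
L/III-3 aff II-2×II-1: Ll|LL
L/III-4 aff ·: Ll|LL
L/IV-1 aff III-1×III-2: Ll|LL
L/IV-2 aff III-4×III-3: Ll|LL
L/IV-3 aff III-4×III-3: Ll|LL
⇒ L over [I-1,I-2,II-1,II-2,III-1,III-2,III-3,III-4,IV-1,IV-2,IV-3]: 970 consistent
W/I-1 aff ·: Ww|WW
W/I-2 un ·: ww
W/II-1 aff I-1×I-2: Ww
W/II-2 un ·: ww
W/III-1 aff II-2×II-1: Ww
W/III-2 aff ·: Ww|WW
W/III-3 un II-2×II-1: ww
W/III-4 aff ·: Ww|WW
W/IV-1 aff III-1×III-2: Ww|WW
W/IV-2 aff III-4×III-3: Ww
W/IV-3 aff III-4×III-3: Ww
⇒ W over [I-1,I-2,II-1,II-2,III-1,III-2,III-3,III-4,IV-1,IV-2,IV-3]: 16 consistent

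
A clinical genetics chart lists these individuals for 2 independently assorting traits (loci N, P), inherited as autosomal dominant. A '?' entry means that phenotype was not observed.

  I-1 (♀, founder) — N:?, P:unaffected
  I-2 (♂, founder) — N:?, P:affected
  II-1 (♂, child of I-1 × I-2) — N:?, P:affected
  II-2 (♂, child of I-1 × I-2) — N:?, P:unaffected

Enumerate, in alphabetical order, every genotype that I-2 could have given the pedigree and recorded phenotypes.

I-2 ∈ {NN Pp, Nn Pp, nn Pp}

N/I-1 ? ·: nn|Nn|NN
N/I-2 ? ·: nn|Nn|NN
N/II-1 ? I-1×I-2: nn|Nn|NN
N/II-2 ? I-1×I-2: nn|Nn|NN
⇒ N over [I-1,I-2,II-1,II-2]: 29 consistent
P/I-1 un ·: pp
P/I-2 aff ·: Pp
P/II-1 aff I-1×I-2: Pp
P/II-2 un I-1×I-2: pp
⇒ P over [I-1,I-2,II-1,II-2]: 1 consistent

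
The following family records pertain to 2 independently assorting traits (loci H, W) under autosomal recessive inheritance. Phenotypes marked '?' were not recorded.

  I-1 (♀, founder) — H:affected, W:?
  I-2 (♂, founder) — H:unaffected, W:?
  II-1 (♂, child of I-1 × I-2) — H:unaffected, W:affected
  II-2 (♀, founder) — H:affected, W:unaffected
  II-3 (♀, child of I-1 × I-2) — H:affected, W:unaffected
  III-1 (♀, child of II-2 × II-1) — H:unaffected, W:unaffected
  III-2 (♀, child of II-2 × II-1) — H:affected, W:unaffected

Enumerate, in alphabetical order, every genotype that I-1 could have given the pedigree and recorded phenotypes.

I-1 ∈ {hh Ww, hh ww}

H/I-1 aff ·: hh
H/I-2 un ·: Hh
H/II-1 un I-1×I-2: Hh
H/II-2 aff ·: hh
H/II-3 aff I-1×I-2: hh
H/III-1 un II-2×II-1: Hh
H/III-2 aff II-2×II-1: hh
⇒ H over [I-1,I-2,II-1,II-2,II-3,III-1,III-2]: 1 consistent
W/I-1 ? ·: Ww|ww
W/I-2 ? ·: Ww|ww
W/II-1 aff I-1×I-2: ww
W/II-2 un ·: WW|Ww
W/II-3 un I-1×I-2: WW|Ww
W/III-1 un II-2×II-1: Ww
W/III-2 un II-2×II-1: Ww
⇒ W over [I-1,I-2,II-1,II-2,II-3,III-1,III-2]: 8 consistent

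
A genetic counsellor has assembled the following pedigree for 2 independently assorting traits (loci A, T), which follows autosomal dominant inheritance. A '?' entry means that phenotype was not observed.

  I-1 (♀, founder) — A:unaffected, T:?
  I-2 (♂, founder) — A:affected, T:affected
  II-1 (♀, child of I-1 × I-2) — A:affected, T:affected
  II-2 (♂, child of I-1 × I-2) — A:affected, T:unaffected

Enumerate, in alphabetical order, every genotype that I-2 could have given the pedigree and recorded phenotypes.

I-2 ∈ {AA Tt, Aa Tt}

A/I-1 un ·: aa
A/I-2 aff ·: Aa|AA
A/II-1 aff I-1×I-2: Aa
A/II-2 aff I-1×I-2: Aa
⇒ A over [I-1,I-2,II-1,II-2]: 2 consistent
T/I-1 ? ·: tt|Tt
T/I-2 aff ·: Tt
T/II-1 aff I-1×I-2: Tt|TT
T/II-2 un I-1×I-2: tt
⇒ T over [I-1,I-2,II-1,II-2]: 3 consistent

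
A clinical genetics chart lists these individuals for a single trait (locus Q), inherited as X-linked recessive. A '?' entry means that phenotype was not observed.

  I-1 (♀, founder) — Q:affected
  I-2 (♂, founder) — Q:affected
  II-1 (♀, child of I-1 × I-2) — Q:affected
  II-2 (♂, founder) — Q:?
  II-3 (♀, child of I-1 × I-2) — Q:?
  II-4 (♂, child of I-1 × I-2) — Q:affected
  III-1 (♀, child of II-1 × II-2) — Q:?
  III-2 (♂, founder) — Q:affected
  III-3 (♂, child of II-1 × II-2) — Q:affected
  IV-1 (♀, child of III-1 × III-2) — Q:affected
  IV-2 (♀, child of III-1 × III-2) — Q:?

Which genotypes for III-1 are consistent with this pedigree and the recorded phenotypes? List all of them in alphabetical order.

Q/I-1 aff ·: X^qX^q
Q/I-2 aff ·: X^qY
Q/II-1 aff I-1×I-2: X^qX^q
Q/II-2 ? ·: X^QY|X^qY
Q/II-3 ? I-1×I-2: X^qX^q
Q/II-4 aff I-1×I-2: X^qY
Q/III-1 ? II-1×II-2: X^QX^q|X^qX^q
Q/III-2 aff ·: X^qY
Q/III-3 aff II-1×II-2: X^qY
Q/IV-1 aff III-1×III-2: X^qX^q
Q/IV-2 ? III-1×III-2: X^QX^q|X^qX^q
⇒ Q over [I-1,I-2,II-1,II-2,II-3,II-4,III-1,III-2,III-3,IV-1,IV-2]: 3 consistent

III-1 ∈ {X^QX^q, X^qX^q}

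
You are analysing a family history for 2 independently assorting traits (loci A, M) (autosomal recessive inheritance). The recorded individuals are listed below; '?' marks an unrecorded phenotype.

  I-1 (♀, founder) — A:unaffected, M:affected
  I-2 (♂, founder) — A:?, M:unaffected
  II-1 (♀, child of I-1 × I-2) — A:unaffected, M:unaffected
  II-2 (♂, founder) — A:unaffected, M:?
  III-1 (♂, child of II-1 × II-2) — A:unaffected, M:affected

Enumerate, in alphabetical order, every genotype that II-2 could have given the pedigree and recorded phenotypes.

II-2 ∈ {AA Mm, AA mm, Aa Mm, Aa mm}

A/I-1 un ·: AA|Aa
A/I-2 ? ·: AA|Aa|aa
A/II-1 un I-1×I-2: AA|Aa
A/II-2 un ·: AA|Aa
A/III-1 un II-1×II-2: AA|Aa
⇒ A over [I-1,I-2,II-1,II-2,III-1]: 32 consistent
M/I-1 aff ·: mm
M/I-2 un ·: MM|Mm
M/II-1 un I-1×I-2: Mm
M/II-2 ? ·: Mm|mm
M/III-1 aff II-1×II-2: mm
⇒ M over [I-1,I-2,II-1,II-2,III-1]: 4 consistent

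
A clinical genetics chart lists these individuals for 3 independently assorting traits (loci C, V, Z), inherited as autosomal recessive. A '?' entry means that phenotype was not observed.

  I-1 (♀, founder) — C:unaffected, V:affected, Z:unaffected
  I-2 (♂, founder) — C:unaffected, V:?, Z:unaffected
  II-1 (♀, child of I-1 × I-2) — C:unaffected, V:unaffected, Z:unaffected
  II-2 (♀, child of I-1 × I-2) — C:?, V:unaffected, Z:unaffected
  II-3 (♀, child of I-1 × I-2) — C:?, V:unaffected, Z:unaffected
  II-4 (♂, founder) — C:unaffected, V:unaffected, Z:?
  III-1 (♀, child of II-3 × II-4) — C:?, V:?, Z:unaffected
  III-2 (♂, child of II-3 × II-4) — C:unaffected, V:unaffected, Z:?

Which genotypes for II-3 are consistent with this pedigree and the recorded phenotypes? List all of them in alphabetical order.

II-3 ∈ {CC Vv ZZ, CC Vv Zz, Cc Vv ZZ, Cc Vv Zz, cc Vv ZZ, cc Vv Zz}

C/I-1 un ·: CC|Cc
C/I-2 un ·: CC|Cc
C/II-1 un I-1×I-2: CC|Cc
C/II-2 ? I-1×I-2: CC|Cc|cc
C/II-3 ? I-1×I-2: CC|Cc|cc
C/II-4 un ·: CC|Cc
C/III-1 ? II-3×II-4: CC|Cc|cc
C/III-2 un II-3×II-4: CC|Cc
⇒ C over [I-1,I-2,II-1,II-2,II-3,II-4,III-1,III-2]: 233 consistent
V/I-1 aff ·: vv
V/I-2 ? ·: VV|Vv
V/II-1 un I-1×I-2: Vv
V/II-2 un I-1×I-2: Vv
V/II-3 un I-1×I-2: Vv
V/II-4 un ·: VV|Vv
V/III-1 ? II-3×II-4: VV|Vv|vv
V/III-2 un II-3×II-4: VV|Vv
⇒ V over [I-1,I-2,II-1,II-2,II-3,II-4,III-1,III-2]: 20 consistent
Z/I-1 un ·: ZZ|Zz
Z/I-2 un ·: ZZ|Zz
Z/II-1 un I-1×I-2: ZZ|Zz
Z/II-2 un I-1×I-2: ZZ|Zz
Z/II-3 un I-1×I-2: ZZ|Zz
Z/II-4 ? ·: ZZ|Zz|zz
Z/III-1 un II-3×II-4: ZZ|Zz
Z/III-2 ? II-3×II-4: ZZ|Zz|zz
⇒ Z over [I-1,I-2,II-1,II-2,II-3,II-4,III-1,III-2]: 222 consistent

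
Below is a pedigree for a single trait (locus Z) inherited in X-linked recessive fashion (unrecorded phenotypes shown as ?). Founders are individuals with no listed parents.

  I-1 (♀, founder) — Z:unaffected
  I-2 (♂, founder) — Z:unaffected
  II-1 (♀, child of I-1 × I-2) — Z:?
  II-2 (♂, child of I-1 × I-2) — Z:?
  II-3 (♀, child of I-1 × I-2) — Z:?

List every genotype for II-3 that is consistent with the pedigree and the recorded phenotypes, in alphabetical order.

II-3 ∈ {X^ZX^Z, X^ZX^z}

Z/I-1 un ·: X^ZX^Z|X^ZX^z
Z/I-2 un ·: X^ZY
Z/II-1 ? I-1×I-2: X^ZX^Z|X^ZX^z
Z/II-2 ? I-1×I-2: X^ZY|X^zY
Z/II-3 ? I-1×I-2: X^ZX^Z|X^ZX^z
⇒ Z over [I-1,I-2,II-1,II-2,II-3]: 9 consistent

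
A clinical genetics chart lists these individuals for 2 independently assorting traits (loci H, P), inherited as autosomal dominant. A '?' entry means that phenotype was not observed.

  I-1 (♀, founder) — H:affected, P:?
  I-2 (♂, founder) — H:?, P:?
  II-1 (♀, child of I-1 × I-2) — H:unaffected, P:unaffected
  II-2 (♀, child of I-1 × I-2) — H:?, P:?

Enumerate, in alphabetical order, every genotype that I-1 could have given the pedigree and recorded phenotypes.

H/I-1 aff ·: Hh
H/I-2 ? ·: hh|Hh
H/II-1 un I-1×I-2: hh
H/II-2 ? I-1×I-2: hh|Hh|HH
⇒ H over [I-1,I-2,II-1,II-2]: 5 consistent
P/I-1 ? ·: pp|Pp
P/I-2 ? ·: pp|Pp
P/II-1 un I-1×I-2: pp
P/II-2 ? I-1×I-2: pp|Pp|PP
⇒ P over [I-1,I-2,II-1,II-2]: 8 consistent

I-1 ∈ {Hh Pp, Hh pp}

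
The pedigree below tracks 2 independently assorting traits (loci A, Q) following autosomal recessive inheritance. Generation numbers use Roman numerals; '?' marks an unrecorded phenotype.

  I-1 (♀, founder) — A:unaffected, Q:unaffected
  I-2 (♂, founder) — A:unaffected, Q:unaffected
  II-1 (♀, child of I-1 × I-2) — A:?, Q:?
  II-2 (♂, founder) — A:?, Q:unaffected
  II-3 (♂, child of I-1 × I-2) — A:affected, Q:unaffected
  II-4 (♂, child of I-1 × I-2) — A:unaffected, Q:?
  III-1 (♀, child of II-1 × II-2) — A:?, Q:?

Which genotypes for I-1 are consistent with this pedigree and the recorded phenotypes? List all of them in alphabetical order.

I-1 ∈ {Aa QQ, Aa Qq}

A/I-1 un ·: Aa
A/I-2 un ·: Aa
A/II-1 ? I-1×I-2: AA|Aa|aa
A/II-2 ? ·: AA|Aa|aa
A/II-3 aff I-1×I-2: aa
A/II-4 un I-1×I-2: AA|Aa
A/III-1 ? II-1×II-2: AA|Aa|aa
⇒ A over [I-1,I-2,II-1,II-2,II-3,II-4,III-1]: 30 consistent
Q/I-1 un ·: QQ|Qq
Q/I-2 un ·: QQ|Qq
Q/II-1 ? I-1×I-2: QQ|Qq|qq
Q/II-2 un ·: QQ|Qq
Q/II-3 un I-1×I-2: QQ|Qq
Q/II-4 ? I-1×I-2: QQ|Qq|qq
Q/III-1 ? II-1×II-2: QQ|Qq|qq
⇒ Q over [I-1,I-2,II-1,II-2,II-3,II-4,III-1]: 133 consistent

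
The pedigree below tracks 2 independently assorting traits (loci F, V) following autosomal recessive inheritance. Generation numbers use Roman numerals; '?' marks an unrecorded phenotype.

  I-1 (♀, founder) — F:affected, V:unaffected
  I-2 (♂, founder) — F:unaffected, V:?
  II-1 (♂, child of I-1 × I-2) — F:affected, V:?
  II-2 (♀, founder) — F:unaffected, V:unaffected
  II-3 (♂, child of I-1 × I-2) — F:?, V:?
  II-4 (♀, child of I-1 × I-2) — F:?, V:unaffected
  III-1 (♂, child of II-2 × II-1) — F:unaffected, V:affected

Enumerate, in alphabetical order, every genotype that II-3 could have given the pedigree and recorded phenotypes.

F/I-1 aff ·: ff
F/I-2 un ·: Ff
F/II-1 aff I-1×I-2: ff
F/II-2 un ·: FF|Ff
F/II-3 ? I-1×I-2: Ff|ff
F/II-4 ? I-1×I-2: Ff|ff
F/III-1 un II-2×II-1: Ff
⇒ F over [I-1,I-2,II-1,II-2,II-3,II-4,III-1]: 8 consistent
V/I-1 un ·: VV|Vv
V/I-2 ? ·: VV|Vv|vv
V/II-1 ? I-1×I-2: Vv|vv
V/II-2 un ·: Vv
V/II-3 ? I-1×I-2: VV|Vv|vv
V/II-4 un I-1×I-2: VV|Vv
V/III-1 aff II-2×II-1: vv
⇒ V over [I-1,I-2,II-1,II-2,II-3,II-4,III-1]: 25 consistent

II-3 ∈ {Ff VV, Ff Vv, Ff vv, ff VV, ff Vv, ff vv}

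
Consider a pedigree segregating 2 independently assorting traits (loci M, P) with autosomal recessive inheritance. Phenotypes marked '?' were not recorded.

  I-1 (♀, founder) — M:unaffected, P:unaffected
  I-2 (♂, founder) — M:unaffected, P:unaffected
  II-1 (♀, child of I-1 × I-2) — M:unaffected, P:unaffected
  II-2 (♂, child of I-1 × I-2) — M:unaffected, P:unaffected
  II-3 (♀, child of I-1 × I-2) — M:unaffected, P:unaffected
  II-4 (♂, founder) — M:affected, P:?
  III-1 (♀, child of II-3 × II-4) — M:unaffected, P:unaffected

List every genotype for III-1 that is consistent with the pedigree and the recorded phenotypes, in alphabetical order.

M/I-1 un ·: MM|Mm
M/I-2 un ·: MM|Mm
M/II-1 un I-1×I-2: MM|Mm
M/II-2 un I-1×I-2: MM|Mm
M/II-3 un I-1×I-2: MM|Mm
M/II-4 aff ·: mm
M/III-1 un II-3×II-4: Mm
⇒ M over [I-1,I-2,II-1,II-2,II-3,II-4,III-1]: 25 consistent
P/I-1 un ·: PP|Pp
P/I-2 un ·: PP|Pp
P/II-1 un I-1×I-2: PP|Pp
P/II-2 un I-1×I-2: PP|Pp
P/II-3 un I-1×I-2: PP|Pp
P/II-4 ? ·: PP|Pp|pp
P/III-1 un II-3×II-4: PP|Pp
⇒ P over [I-1,I-2,II-1,II-2,II-3,II-4,III-1]: 112 consistent

III-1 ∈ {Mm PP, Mm Pp}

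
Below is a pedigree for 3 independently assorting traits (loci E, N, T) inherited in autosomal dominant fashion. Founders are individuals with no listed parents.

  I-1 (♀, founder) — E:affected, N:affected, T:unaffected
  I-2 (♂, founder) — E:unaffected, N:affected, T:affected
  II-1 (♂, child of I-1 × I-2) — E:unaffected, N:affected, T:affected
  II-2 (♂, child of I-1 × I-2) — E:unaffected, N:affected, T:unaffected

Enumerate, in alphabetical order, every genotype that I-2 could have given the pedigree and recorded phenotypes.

E/I-1 aff ·: Ee
E/I-2 un ·: ee
E/II-1 un I-1×I-2: ee
E/II-2 un I-1×I-2: ee
⇒ E over [I-1,I-2,II-1,II-2]: 1 consistent
N/I-1 aff ·: Nn|NN
N/I-2 aff ·: Nn|NN
N/II-1 aff I-1×I-2: Nn|NN
N/II-2 aff I-1×I-2: Nn|NN
⇒ N over [I-1,I-2,II-1,II-2]: 13 consistent
T/I-1 un ·: tt
T/I-2 aff ·: Tt
T/II-1 aff I-1×I-2: Tt
T/II-2 un I-1×I-2: tt
⇒ T over [I-1,I-2,II-1,II-2]: 1 consistent

I-2 ∈ {ee NN Tt, ee Nn Tt}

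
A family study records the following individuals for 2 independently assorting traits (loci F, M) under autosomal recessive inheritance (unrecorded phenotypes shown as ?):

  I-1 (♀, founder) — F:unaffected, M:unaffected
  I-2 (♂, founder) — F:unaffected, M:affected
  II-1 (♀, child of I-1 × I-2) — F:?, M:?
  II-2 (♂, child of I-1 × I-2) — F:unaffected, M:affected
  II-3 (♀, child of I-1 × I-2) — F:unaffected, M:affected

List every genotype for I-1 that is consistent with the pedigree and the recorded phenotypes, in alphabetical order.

I-1 ∈ {FF Mm, Ff Mm}

F/I-1 un ·: FF|Ff
F/I-2 un ·: FF|Ff
F/II-1 ? I-1×I-2: FF|Ff|ff
F/II-2 un I-1×I-2: FF|Ff
F/II-3 un I-1×I-2: FF|Ff
⇒ F over [I-1,I-2,II-1,II-2,II-3]: 29 consistent
M/I-1 un ·: Mm
M/I-2 aff ·: mm
M/II-1 ? I-1×I-2: Mm|mm
M/II-2 aff I-1×I-2: mm
M/II-3 aff I-1×I-2: mm
⇒ M over [I-1,I-2,II-1,II-2,II-3]: 2 consistent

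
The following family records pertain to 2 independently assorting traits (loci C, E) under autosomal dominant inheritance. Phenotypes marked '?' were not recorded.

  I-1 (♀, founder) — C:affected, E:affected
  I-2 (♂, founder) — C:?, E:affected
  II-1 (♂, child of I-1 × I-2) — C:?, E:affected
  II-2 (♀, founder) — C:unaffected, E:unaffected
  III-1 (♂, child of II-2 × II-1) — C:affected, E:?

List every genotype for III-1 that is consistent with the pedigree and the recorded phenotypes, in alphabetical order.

III-1 ∈ {Cc Ee, Cc ee}

C/I-1 aff ·: Cc|CC
C/I-2 ? ·: cc|Cc|CC
C/II-1 ? I-1×I-2: Cc|CC
C/II-2 un ·: cc
C/III-1 aff II-2×II-1: Cc
⇒ C over [I-1,I-2,II-1,II-2,III-1]: 9 consistent
E/I-1 aff ·: Ee|EE
E/I-2 aff ·: Ee|EE
E/II-1 aff I-1×I-2: Ee|EE
E/II-2 un ·: ee
E/III-1 ? II-2×II-1: ee|Ee
⇒ E over [I-1,I-2,II-1,II-2,III-1]: 10 consistent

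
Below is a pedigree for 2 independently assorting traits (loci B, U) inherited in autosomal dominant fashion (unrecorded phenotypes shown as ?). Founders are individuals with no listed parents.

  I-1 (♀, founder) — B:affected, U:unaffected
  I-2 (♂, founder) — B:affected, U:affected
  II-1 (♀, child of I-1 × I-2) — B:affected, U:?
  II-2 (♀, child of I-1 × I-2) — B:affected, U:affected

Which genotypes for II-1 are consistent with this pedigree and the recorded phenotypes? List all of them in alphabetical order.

B/I-1 aff ·: Bb|BB
B/I-2 aff ·: Bb|BB
B/II-1 aff I-1×I-2: Bb|BB
B/II-2 aff I-1×I-2: Bb|BB
⇒ B over [I-1,I-2,II-1,II-2]: 13 consistent
U/I-1 un ·: uu
U/I-2 aff ·: Uu|UU
U/II-1 ? I-1×I-2: uu|Uu
U/II-2 aff I-1×I-2: Uu
⇒ U over [I-1,I-2,II-1,II-2]: 3 consistent

II-1 ∈ {BB Uu, BB uu, Bb Uu, Bb uu}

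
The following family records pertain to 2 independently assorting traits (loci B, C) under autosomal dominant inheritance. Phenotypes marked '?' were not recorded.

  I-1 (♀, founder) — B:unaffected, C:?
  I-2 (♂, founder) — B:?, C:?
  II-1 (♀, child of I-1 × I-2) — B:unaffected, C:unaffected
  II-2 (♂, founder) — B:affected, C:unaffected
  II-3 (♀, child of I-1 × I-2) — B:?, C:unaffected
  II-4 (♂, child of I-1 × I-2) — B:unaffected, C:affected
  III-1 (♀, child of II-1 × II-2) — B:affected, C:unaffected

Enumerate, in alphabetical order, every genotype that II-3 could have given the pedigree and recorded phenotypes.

II-3 ∈ {Bb cc, bb cc}

B/I-1 un ·: bb
B/I-2 ? ·: bb|Bb
B/II-1 un I-1×I-2: bb
B/II-2 aff ·: Bb|BB
B/II-3 ? I-1×I-2: bb|Bb
B/II-4 un I-1×I-2: bb
B/III-1 aff II-1×II-2: Bb
⇒ B over [I-1,I-2,II-1,II-2,II-3,II-4,III-1]: 6 consistent
C/I-1 ? ·: cc|Cc
C/I-2 ? ·: cc|Cc
C/II-1 un I-1×I-2: cc
C/II-2 un ·: cc
C/II-3 un I-1×I-2: cc
C/II-4 aff I-1×I-2: Cc|CC
C/III-1 un II-1×II-2: cc
⇒ C over [I-1,I-2,II-1,II-2,II-3,II-4,III-1]: 4 consistent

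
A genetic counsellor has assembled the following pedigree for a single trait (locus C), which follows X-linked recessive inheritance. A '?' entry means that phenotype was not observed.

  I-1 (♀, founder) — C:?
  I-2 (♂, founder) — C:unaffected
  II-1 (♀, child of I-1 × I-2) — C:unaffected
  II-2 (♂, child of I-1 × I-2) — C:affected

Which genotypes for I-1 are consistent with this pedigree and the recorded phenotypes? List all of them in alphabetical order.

I-1 ∈ {X^CX^c, X^cX^c}

C/I-1 ? ·: X^CX^c|X^cX^c
C/I-2 un ·: X^CY
C/II-1 un I-1×I-2: X^CX^C|X^CX^c
C/II-2 aff I-1×I-2: X^cY
⇒ C over [I-1,I-2,II-1,II-2]: 3 consistent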